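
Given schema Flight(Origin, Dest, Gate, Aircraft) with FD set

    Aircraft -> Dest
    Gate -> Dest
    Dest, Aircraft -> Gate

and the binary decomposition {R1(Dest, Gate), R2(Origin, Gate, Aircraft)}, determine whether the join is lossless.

Common attributes: R1 ∩ R2 = {Gate}.
Closure of {Gate}: Gate → Dest applies, adding Dest. So (Gate)⁺ = {Dest, Gate}.
This closure contains every attribute of R1, so R1 ∩ R2 → R1. The join is lossless.

Yes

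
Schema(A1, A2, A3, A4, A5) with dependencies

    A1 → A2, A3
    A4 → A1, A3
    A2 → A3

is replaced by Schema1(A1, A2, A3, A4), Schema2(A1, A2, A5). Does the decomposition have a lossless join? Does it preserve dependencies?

lossy but dependency-preserving

Lossless test: (A1, A2)⁺ = {A1, A2, A3}, which is a superkey of neither fragment — lossy.
Dependency preservation: every FD's attributes lie within a single fragment, so each can be enforced locally — preserved.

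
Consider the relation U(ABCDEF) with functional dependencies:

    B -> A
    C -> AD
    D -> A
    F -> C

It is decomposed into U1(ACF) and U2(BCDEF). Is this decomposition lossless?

Yes

Common attributes: U1 ∩ U2 = {CF}.
Closure of {CF}: C → AD applies, adding AD. So (CF)⁺ = {ACDF}.
This closure contains every attribute of U1, so U1 ∩ U2 → U1. The join is lossless.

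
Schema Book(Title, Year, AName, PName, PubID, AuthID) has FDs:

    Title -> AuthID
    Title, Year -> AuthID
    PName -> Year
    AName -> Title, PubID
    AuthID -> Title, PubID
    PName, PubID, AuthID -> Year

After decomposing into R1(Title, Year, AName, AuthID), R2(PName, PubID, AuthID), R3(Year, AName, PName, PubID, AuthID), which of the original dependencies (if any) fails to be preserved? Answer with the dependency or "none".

none

Title → AuthID lies within R1.
Title, Year → AuthID lies within R1.
PName → Year lies within R3.
AName → Title, PubID: restricted closure across fragments reaches Title, PubID.
AuthID → Title, PubID: restricted closure across fragments reaches Title, PubID.
PName, PubID, AuthID → Year lies within R3.
Every dependency is enforceable on the fragments, so the decomposition is dependency-preserving.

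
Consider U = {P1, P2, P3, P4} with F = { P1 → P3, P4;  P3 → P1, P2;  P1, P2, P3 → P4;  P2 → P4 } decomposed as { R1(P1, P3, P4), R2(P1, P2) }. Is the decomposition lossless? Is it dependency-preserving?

lossless but not dependency-preserving

Lossless test: (P1)⁺ = {P1, P2, P3, P4}, which contains all of one fragment — lossless.
Dependency preservation: the restricted closure of {P2} across the fragments never reaches {P4}, so P2 → P4 cannot be enforced without a join — not preserved.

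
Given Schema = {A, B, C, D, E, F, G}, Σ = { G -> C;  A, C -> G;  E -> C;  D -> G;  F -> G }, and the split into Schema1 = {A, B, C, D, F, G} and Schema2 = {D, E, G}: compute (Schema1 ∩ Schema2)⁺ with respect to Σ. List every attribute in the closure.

C, D, G

Schema1 ∩ Schema2 = {D, G}.
G → C applies, adding C
Closure: {C, D, G}.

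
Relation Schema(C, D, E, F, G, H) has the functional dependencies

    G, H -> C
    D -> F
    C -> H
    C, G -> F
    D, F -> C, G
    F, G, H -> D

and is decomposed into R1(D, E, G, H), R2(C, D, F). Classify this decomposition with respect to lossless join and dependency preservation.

Lossless test: (D)⁺ = {C, D, F, G, H}, which contains all of one fragment — lossless.
Dependency preservation: the restricted closure of {C} across the fragments never reaches {H}, so C → H cannot be enforced without a join — not preserved.

lossless but not dependency-preserving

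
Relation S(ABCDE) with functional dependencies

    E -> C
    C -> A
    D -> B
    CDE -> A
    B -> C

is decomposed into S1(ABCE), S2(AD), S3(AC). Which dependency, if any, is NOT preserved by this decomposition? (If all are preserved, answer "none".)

D -> B

Check D → B: no single fragment contains all of {BD}, and the restricted closure of {D} across the fragments never reaches {B}.
E → C is preserved.
C → A is preserved.
CDE → A is preserved.
B → C is preserved.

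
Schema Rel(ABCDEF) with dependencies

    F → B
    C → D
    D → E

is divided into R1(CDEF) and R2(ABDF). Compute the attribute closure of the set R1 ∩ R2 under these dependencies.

BDEF

R1 ∩ R2 = {DF}.
F → B applies, adding B
D → E applies, adding E
Closure: {BDEF}.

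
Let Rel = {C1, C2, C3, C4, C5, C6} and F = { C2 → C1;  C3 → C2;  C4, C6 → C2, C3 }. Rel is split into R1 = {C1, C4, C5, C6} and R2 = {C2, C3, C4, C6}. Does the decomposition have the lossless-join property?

Common attributes: R1 ∩ R2 = {C4, C6}.
Closure of {C4, C6}: C4, C6 → C2, C3 applies, adding C2, C3; C2 → C1 applies, adding C1. So (C4, C6)⁺ = {C1, C2, C3, C4, C6}.
This closure contains every attribute of R2, so R1 ∩ R2 → R2. The join is lossless.

Yes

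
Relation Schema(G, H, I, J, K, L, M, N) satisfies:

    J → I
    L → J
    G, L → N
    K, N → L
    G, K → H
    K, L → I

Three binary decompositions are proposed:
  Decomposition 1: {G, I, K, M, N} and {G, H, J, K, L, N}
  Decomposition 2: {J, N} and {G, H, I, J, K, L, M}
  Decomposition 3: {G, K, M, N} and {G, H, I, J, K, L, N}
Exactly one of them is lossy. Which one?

Decomposition 1: common = {G, K, N}, closure = {G, H, I, J, K, L, N} → lossless.
Decomposition 2: common = {J}, closure = {I, J} → lossy.
Decomposition 3: common = {G, K, N}, closure = {G, H, I, J, K, L, N} → lossless.

Decomposition 2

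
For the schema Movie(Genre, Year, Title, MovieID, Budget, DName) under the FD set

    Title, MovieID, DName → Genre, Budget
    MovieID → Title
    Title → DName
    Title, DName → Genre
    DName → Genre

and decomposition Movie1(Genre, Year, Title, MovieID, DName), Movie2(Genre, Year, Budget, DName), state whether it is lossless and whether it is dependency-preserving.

Lossless test: (Genre, Year, DName)⁺ = {Genre, Year, DName}, which is a superkey of neither fragment — lossy.
Dependency preservation: the restricted closure of {Title, MovieID, DName} across the fragments never reaches {Genre, Budget}, so Title, MovieID, DName → Genre, Budget cannot be enforced without a join — not preserved.

lossy and not dependency-preserving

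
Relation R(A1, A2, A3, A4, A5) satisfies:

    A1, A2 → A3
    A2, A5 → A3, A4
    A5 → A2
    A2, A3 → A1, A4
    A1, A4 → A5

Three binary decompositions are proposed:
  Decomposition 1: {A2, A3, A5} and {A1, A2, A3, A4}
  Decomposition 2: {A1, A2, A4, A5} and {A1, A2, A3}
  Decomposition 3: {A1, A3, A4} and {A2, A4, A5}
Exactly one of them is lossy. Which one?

Decomposition 1: common = {A2, A3}, closure = {A1, A2, A3, A4, A5} → lossless.
Decomposition 2: common = {A1, A2}, closure = {A1, A2, A3, A4, A5} → lossless.
Decomposition 3: common = {A4}, closure = {A4} → lossy.

Decomposition 3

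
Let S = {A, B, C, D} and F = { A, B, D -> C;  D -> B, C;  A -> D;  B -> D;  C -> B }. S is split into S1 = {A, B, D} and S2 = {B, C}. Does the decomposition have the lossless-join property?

Common attributes: S1 ∩ S2 = {B}.
Closure of {B}: B → D applies, adding D; D → B, C applies, adding C. So (B)⁺ = {B, C, D}.
This closure contains every attribute of S2, so S1 ∩ S2 → S2. The join is lossless.

Yes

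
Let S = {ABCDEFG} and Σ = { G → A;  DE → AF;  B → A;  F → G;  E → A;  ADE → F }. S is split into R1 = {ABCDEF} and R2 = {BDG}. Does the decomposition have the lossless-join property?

Common attributes: R1 ∩ R2 = {BD}.
Closure of {BD}: B → A applies, adding A. So (BD)⁺ = {ABD}.
The closure contains neither all of R1 = {ABCDEF} nor all of R2 = {BDG}, so the common attributes are not a superkey of either fragment. The join is lossy.

No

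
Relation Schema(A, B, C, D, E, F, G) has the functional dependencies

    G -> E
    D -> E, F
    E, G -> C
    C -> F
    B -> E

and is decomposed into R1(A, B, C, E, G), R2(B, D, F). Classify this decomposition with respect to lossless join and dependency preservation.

Lossless test: (B)⁺ = {B, E}, which is a superkey of neither fragment — lossy.
Dependency preservation: the restricted closure of {D} across the fragments never reaches {E, F}, so D → E, F cannot be enforced without a join — not preserved.

lossy and not dependency-preserving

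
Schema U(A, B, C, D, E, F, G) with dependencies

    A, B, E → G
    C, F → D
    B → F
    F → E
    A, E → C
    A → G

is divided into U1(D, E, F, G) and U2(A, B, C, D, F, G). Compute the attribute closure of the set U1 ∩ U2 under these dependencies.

D, E, F, G

U1 ∩ U2 = {D, F, G}.
F → E applies, adding E
Closure: {D, E, F, G}.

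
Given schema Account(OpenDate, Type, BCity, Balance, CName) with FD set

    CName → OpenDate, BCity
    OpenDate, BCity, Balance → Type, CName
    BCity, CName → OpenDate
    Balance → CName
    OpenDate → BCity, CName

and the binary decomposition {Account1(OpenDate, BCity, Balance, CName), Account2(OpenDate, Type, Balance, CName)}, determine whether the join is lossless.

Yes

Common attributes: Account1 ∩ Account2 = {OpenDate, Balance, CName}.
Closure of {OpenDate, Balance, CName}: CName → OpenDate, BCity applies, adding BCity; OpenDate, BCity, Balance → Type, CName applies, adding Type. So (OpenDate, Balance, CName)⁺ = {OpenDate, Type, BCity, Balance, CName}.
This closure contains every attribute of Account1, so Account1 ∩ Account2 → Account1. The join is lossless.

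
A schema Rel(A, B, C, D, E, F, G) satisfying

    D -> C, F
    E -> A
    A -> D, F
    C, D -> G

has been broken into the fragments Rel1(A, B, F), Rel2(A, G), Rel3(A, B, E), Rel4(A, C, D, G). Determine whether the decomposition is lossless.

Yes

Chase test. Columns are A, B, C, D, E, F, G; row i has aⱼ where attribute j ∈ Reli, else bᵢⱼ.
Initial tableau (one row per fragment):
  row 1: a1 a2 b13 b14 b15 a6 b17
  row 2: a1 b22 b23 b24 b25 b26 a7
  row 3: a1 a2 b33 b34 a5 b36 b37
  row 4: a1 b42 a3 a4 b45 b46 a7
Rows 1 and 2 agree on A; apply A→D, F and equate their D, F entries.
Rows 1 and 3 agree on A; apply A→D, F and equate their D, F entries.
Rows 1 and 4 agree on A; apply A→D, F and equate their D, F entries.
Rows 1 and 2 agree on D; apply D→C, F and equate their C, F entries.
Rows 1 and 3 agree on D; apply D→C, F and equate their C, F entries.
Rows 1 and 4 agree on D; apply D→C, F and equate their C, F entries.
Rows 1 and 2 agree on C, D; apply C, D→G and equate their G entries.
Rows 1 and 3 agree on C, D; apply C, D→G and equate their G entries.
Row 3 is now all distinguished symbols — the join is lossless.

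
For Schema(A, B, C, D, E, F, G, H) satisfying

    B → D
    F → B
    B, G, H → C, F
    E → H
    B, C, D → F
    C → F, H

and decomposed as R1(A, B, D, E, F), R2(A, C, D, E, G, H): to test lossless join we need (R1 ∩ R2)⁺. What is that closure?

A, D, E, H

R1 ∩ R2 = {A, D, E}.
E → H applies, adding H
Closure: {A, D, E, H}.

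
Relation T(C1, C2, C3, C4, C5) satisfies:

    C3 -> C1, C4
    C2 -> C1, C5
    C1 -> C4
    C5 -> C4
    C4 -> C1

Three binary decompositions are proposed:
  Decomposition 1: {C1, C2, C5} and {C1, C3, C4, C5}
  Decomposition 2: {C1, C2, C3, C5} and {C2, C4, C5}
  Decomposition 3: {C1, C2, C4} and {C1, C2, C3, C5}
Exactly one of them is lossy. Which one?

Decomposition 1: common = {C1, C5}, closure = {C1, C4, C5} → lossy.
Decomposition 2: common = {C2, C5}, closure = {C1, C2, C4, C5} → lossless.
Decomposition 3: common = {C1, C2}, closure = {C1, C2, C4, C5} → lossless.

Decomposition 1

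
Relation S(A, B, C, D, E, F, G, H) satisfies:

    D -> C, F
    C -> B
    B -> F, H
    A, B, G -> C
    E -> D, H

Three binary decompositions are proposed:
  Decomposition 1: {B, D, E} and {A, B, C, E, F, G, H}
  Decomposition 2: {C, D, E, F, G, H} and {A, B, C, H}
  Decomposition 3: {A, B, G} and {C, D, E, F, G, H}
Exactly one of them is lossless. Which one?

Decomposition 1: common = {B, E}, closure = {B, C, D, E, F, H} → lossless.
Decomposition 2: common = {C, H}, closure = {B, C, F, H} → lossy.
Decomposition 3: common = {G}, closure = {G} → lossy.

Decomposition 1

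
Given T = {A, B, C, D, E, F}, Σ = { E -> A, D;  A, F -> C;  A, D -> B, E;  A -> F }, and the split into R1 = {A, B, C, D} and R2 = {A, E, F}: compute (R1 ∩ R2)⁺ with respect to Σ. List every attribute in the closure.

A, C, F

R1 ∩ R2 = {A}.
A → F applies, adding F
A, F → C applies, adding C
Closure: {A, C, F}.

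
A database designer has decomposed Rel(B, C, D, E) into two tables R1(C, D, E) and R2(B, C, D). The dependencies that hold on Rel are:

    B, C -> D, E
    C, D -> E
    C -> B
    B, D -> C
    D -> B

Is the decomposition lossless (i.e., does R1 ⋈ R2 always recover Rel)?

Common attributes: R1 ∩ R2 = {C, D}.
Closure of {C, D}: C, D → E applies, adding E; C → B applies, adding B. So (C, D)⁺ = {B, C, D, E}.
This closure contains every attribute of R1, so R1 ∩ R2 → R1. The join is lossless.

Yes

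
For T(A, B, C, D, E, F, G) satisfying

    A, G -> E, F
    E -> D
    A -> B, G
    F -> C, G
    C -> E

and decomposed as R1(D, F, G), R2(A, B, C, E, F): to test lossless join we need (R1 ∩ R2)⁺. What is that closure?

C, D, E, F, G

R1 ∩ R2 = {F}.
F → C, G applies, adding C, G
C → E applies, adding E
E → D applies, adding D
Closure: {C, D, E, F, G}.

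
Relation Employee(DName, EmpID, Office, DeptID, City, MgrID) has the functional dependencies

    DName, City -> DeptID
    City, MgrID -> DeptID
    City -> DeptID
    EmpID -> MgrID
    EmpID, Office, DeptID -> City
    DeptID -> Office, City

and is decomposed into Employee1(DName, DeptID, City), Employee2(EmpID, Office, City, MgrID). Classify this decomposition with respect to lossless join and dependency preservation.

Lossless test: (City)⁺ = {Office, DeptID, City}, which is a superkey of neither fragment — lossy.
Dependency preservation: City, MgrID → DeptID; EmpID, Office, DeptID → City; DeptID → Office, City are not contained in any single fragment, but the restricted closure of each left-hand side across the fragments still reaches the right-hand side; the remaining FDs each lie inside some fragment. All dependencies are preserved.

lossy but dependency-preserving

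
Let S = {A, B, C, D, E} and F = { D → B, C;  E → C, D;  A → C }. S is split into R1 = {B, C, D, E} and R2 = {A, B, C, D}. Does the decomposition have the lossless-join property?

Common attributes: R1 ∩ R2 = {B, C, D}.
No dependency enlarges {B, C, D}, so (B, C, D)⁺ = {B, C, D}.
The closure contains neither all of R1 = {B, C, D, E} nor all of R2 = {A, B, C, D}, so the common attributes are not a superkey of either fragment. The join is lossy.

No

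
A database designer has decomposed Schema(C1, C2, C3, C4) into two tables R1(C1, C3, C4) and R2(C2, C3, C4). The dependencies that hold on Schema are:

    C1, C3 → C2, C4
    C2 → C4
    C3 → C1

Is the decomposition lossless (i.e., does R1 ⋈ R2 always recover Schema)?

Yes

Common attributes: R1 ∩ R2 = {C3, C4}.
Closure of {C3, C4}: C3 → C1 applies, adding C1; C1, C3 → C2, C4 applies, adding C2. So (C3, C4)⁺ = {C1, C2, C3, C4}.
This closure contains every attribute of R1, so R1 ∩ R2 → R1. The join is lossless.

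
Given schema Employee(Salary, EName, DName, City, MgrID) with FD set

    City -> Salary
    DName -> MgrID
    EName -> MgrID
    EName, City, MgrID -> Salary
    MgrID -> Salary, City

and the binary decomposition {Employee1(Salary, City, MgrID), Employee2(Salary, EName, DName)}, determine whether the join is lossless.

No

Common attributes: Employee1 ∩ Employee2 = {Salary}.
No dependency enlarges {Salary}, so (Salary)⁺ = {Salary}.
The closure contains neither all of Employee1 = {Salary, City, MgrID} nor all of Employee2 = {Salary, EName, DName}, so the common attributes are not a superkey of either fragment. The join is lossy.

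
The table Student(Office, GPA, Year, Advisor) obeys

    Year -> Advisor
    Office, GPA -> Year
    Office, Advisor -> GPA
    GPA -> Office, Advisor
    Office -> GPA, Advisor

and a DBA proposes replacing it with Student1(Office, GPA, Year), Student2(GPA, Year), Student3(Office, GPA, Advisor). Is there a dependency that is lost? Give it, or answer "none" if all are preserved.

Check Year → Advisor: no single fragment contains all of {Year, Advisor}, and the restricted closure of {Year} across the fragments never reaches {Advisor}.
Office, GPA → Year is preserved.
Office, Advisor → GPA is preserved.
GPA → Office, Advisor is preserved.
Office → GPA, Advisor is preserved.

Year -> Advisor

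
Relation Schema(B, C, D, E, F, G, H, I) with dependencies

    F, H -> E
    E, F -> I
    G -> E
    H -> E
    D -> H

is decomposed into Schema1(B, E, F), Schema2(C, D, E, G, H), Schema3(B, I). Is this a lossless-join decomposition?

No

Chase test. Columns are B, C, D, E, F, G, H, I; row i has aⱼ where attribute j ∈ Schemai, else bᵢⱼ.
Initial tableau (one row per fragment):
  row 1: a1 b12 b13 a4 a5 b16 b17 b18
  row 2: b21 a2 a3 a4 b25 a6 a7 b28
  row 3: a1 b32 b33 b34 b35 b36 b37 a8
No row becomes fully distinguished — the join is lossy.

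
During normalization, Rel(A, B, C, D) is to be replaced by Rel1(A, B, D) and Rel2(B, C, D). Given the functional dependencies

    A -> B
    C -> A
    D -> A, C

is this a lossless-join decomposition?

Common attributes: Rel1 ∩ Rel2 = {B, D}.
Closure of {B, D}: D → A, C applies, adding A, C. So (B, D)⁺ = {A, B, C, D}.
This closure contains every attribute of Rel1, so Rel1 ∩ Rel2 → Rel1. The join is lossless.

Yes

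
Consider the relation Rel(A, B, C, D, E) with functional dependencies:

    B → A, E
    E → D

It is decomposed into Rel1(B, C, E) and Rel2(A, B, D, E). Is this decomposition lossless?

Yes

Common attributes: Rel1 ∩ Rel2 = {B, E}.
Closure of {B, E}: B → A, E applies, adding A; E → D applies, adding D. So (B, E)⁺ = {A, B, D, E}.
This closure contains every attribute of Rel2, so Rel1 ∩ Rel2 → Rel2. The join is lossless.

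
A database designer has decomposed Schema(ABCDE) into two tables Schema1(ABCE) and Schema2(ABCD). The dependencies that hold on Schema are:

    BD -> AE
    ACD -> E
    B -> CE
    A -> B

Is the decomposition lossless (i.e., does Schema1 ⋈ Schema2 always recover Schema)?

Yes

Common attributes: Schema1 ∩ Schema2 = {ABC}.
Closure of {ABC}: B → CE applies, adding E. So (ABC)⁺ = {ABCE}.
This closure contains every attribute of Schema1, so Schema1 ∩ Schema2 → Schema1. The join is lossless.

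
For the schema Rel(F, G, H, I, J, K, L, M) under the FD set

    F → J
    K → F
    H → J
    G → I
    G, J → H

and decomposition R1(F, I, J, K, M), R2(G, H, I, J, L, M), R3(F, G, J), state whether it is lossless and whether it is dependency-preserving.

lossy but dependency-preserving

Lossless test (chase): Rows 2 and 3 agree on G; apply G→I and equate their I entries. Rows 2 and 3 agree on G, J; apply G, J→H and equate their H entries. No row becomes fully distinguished — the join is lossy.
Dependency preservation: every FD's attributes lie within a single fragment, so each can be enforced locally — preserved.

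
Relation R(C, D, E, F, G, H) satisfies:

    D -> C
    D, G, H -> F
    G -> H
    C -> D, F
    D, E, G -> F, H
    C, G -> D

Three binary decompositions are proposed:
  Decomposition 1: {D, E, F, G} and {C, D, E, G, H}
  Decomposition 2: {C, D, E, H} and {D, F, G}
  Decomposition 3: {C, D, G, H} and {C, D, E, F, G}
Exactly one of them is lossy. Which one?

Decomposition 1: common = {D, E, G}, closure = {C, D, E, F, G, H} → lossless.
Decomposition 2: common = {D}, closure = {C, D, F} → lossy.
Decomposition 3: common = {C, D, G}, closure = {C, D, F, G, H} → lossless.

Decomposition 2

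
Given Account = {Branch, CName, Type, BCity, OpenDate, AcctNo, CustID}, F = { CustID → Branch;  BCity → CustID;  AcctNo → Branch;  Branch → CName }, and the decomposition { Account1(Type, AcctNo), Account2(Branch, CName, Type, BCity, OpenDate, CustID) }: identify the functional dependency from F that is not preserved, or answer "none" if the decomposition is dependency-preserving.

AcctNo → Branch

Check AcctNo → Branch: no single fragment contains all of {Branch, AcctNo}, and the restricted closure of {AcctNo} across the fragments never reaches {Branch}.
CustID → Branch is preserved.
BCity → CustID is preserved.
Branch → CName is preserved.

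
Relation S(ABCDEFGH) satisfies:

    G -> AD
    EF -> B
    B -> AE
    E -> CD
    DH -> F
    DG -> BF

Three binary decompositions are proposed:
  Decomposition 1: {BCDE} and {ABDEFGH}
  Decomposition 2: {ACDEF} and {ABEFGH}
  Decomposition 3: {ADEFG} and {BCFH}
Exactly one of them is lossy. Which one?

Decomposition 1: common = {BDE}, closure = {ABCDE} → lossless.
Decomposition 2: common = {AEF}, closure = {ABCDEF} → lossless.
Decomposition 3: common = {F}, closure = {F} → lossy.

Decomposition 3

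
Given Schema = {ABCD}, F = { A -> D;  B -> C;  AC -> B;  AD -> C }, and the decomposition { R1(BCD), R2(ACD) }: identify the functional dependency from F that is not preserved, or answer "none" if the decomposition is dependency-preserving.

AC -> B

Check AC → B: no single fragment contains all of {ABC}, and the restricted closure of {AC} across the fragments never reaches {B}.
A → D is preserved.
B → C is preserved.
AD → C is preserved.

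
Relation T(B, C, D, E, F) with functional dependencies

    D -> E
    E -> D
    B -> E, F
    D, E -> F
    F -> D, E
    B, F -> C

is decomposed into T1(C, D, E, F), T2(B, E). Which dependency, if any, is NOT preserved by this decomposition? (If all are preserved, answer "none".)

B, F -> C

Check B, F → C: no single fragment contains all of {B, C, F}, and the restricted closure of {B, F} across the fragments never reaches {C}.
D → E is preserved.
E → D is preserved.
B → E, F is preserved.
D, E → F is preserved.
F → D, E is preserved.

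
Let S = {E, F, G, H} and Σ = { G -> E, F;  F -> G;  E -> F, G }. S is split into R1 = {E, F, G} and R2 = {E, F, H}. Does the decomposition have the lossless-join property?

Yes

Common attributes: R1 ∩ R2 = {E, F}.
Closure of {E, F}: F → G applies, adding G. So (E, F)⁺ = {E, F, G}.
This closure contains every attribute of R1, so R1 ∩ R2 → R1. The join is lossless.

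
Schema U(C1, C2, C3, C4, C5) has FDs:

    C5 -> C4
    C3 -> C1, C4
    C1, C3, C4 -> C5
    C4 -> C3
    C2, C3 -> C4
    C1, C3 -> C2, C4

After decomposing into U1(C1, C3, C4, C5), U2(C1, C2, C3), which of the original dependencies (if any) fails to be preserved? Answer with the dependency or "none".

C5 → C4 lies within U1.
C3 → C1, C4 lies within U1.
C1, C3, C4 → C5 lies within U1.
C4 → C3 lies within U1.
C2, C3 → C4: restricted closure across fragments reaches C4.
C1, C3 → C2, C4: restricted closure across fragments reaches C2, C4.
Every dependency is enforceable on the fragments, so the decomposition is dependency-preserving.

none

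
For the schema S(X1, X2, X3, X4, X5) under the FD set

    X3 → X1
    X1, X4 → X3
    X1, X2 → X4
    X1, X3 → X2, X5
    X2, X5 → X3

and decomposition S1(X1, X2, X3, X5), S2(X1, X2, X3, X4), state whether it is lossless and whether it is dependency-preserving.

lossless and dependency-preserving

Lossless test: (X1, X2, X3)⁺ = {X1, X2, X3, X4, X5}, which contains all of one fragment — lossless.
Dependency preservation: every FD's attributes lie within a single fragment, so each can be enforced locally — preserved.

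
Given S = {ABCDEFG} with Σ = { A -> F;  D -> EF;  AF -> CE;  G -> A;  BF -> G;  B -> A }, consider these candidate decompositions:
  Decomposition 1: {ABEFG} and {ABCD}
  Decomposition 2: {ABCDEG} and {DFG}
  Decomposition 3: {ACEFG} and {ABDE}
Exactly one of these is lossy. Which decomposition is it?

Decomposition 1: common = {AB}, closure = {ABCEFG} → lossless.
Decomposition 2: common = {DG}, closure = {ACDEFG} → lossless.
Decomposition 3: common = {AE}, closure = {ACEF} → lossy.

Decomposition 3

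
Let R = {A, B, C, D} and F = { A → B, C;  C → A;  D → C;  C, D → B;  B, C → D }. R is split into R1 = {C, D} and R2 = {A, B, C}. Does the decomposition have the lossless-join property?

Yes

Common attributes: R1 ∩ R2 = {C}.
Closure of {C}: C → A applies, adding A; A → B, C applies, adding B; B, C → D applies, adding D. So (C)⁺ = {A, B, C, D}.
This closure contains every attribute of R1, so R1 ∩ R2 → R1. The join is lossless.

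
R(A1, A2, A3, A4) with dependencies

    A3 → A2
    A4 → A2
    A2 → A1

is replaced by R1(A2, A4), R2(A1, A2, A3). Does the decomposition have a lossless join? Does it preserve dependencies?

lossy but dependency-preserving

Lossless test: (A2)⁺ = {A1, A2}, which is a superkey of neither fragment — lossy.
Dependency preservation: every FD's attributes lie within a single fragment, so each can be enforced locally — preserved.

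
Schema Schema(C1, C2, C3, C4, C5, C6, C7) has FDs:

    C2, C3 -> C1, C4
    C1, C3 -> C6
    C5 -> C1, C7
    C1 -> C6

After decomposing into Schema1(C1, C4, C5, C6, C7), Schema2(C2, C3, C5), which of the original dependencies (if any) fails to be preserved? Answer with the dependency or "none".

C2, C3 -> C1, C4

Check C2, C3 → C1, C4: no single fragment contains all of {C1, C2, C3, C4}, and the restricted closure of {C2, C3} across the fragments never reaches {C1, C4}.
C1, C3 → C6 is preserved.
C5 → C1, C7 is preserved.
C1 → C6 is preserved.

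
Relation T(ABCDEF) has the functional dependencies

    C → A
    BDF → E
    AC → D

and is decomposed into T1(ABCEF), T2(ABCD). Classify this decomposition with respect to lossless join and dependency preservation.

Lossless test: (ABC)⁺ = {ABCD}, which contains all of one fragment — lossless.
Dependency preservation: the restricted closure of {BDF} across the fragments never reaches {E}, so BDF → E cannot be enforced without a join — not preserved.

lossless but not dependency-preserving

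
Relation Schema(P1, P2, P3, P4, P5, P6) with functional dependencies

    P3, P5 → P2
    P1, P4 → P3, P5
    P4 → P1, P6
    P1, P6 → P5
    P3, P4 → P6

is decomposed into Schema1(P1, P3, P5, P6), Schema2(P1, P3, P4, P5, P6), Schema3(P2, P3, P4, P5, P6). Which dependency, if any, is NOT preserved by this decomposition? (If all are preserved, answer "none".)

none

P3, P5 → P2 lies within Schema3.
P1, P4 → P3, P5 lies within Schema2.
P4 → P1, P6 lies within Schema2.
P1, P6 → P5 lies within Schema1.
P3, P4 → P6 lies within Schema2.
Every dependency is enforceable on the fragments, so the decomposition is dependency-preserving.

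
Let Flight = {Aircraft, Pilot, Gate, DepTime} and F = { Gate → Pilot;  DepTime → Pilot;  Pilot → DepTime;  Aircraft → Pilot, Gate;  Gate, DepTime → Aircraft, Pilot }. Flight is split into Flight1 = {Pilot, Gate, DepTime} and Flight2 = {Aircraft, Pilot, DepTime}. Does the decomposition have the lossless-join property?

Common attributes: Flight1 ∩ Flight2 = {Pilot, DepTime}.
No dependency enlarges {Pilot, DepTime}, so (Pilot, DepTime)⁺ = {Pilot, DepTime}.
The closure contains neither all of Flight1 = {Pilot, Gate, DepTime} nor all of Flight2 = {Aircraft, Pilot, DepTime}, so the common attributes are not a superkey of either fragment. The join is lossy.

No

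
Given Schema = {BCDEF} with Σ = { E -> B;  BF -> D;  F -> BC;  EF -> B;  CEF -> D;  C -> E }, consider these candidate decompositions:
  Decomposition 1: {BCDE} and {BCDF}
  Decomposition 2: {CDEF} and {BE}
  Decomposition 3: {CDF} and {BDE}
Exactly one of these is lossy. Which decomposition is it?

Decomposition 3

Decomposition 1: common = {BCD}, closure = {BCDE} → lossless.
Decomposition 2: common = {E}, closure = {BE} → lossless.
Decomposition 3: common = {D}, closure = {D} → lossy.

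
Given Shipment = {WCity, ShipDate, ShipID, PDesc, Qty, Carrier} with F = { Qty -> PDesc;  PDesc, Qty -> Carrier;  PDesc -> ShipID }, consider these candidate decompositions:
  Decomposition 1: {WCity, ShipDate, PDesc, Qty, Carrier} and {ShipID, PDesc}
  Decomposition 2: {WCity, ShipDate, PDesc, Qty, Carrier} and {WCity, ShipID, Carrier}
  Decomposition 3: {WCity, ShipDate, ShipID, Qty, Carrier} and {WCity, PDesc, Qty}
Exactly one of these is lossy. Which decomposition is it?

Decomposition 2

Decomposition 1: common = {PDesc}, closure = {ShipID, PDesc} → lossless.
Decomposition 2: common = {WCity, Carrier}, closure = {WCity, Carrier} → lossy.
Decomposition 3: common = {WCity, Qty}, closure = {WCity, ShipID, PDesc, Qty, Carrier} → lossless.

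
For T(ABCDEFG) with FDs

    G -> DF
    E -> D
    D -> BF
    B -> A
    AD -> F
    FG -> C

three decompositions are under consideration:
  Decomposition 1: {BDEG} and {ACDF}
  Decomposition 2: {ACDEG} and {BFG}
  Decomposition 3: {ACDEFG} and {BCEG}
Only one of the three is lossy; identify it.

Decomposition 1: common = {D}, closure = {ABDF} → lossy.
Decomposition 2: common = {G}, closure = {ABCDFG} → lossless.
Decomposition 3: common = {CEG}, closure = {ABCDEFG} → lossless.

Decomposition 1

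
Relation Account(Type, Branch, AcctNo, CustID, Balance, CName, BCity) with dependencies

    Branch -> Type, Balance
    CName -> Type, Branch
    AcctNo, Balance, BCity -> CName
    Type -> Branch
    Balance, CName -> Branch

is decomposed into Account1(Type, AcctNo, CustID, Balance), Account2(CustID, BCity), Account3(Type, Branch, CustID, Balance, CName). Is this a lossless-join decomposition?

Chase test. Columns are Type, Branch, AcctNo, CustID, Balance, CName, BCity; row i has aⱼ where attribute j ∈ Accounti, else bᵢⱼ.
Initial tableau (one row per fragment):
  row 1: a1 b12 a3 a4 a5 b16 b17
  row 2: b21 b22 b23 a4 b25 b26 a7
  row 3: a1 a2 b33 a4 a5 a6 b37
Rows 1 and 3 agree on Type; apply Type→Branch and equate their Branch entries.
No row becomes fully distinguished — the join is lossy.

No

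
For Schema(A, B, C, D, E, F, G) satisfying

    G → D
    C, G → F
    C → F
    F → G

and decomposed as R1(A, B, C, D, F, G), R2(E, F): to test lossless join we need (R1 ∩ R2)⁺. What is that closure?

R1 ∩ R2 = {F}.
F → G applies, adding G
G → D applies, adding D
Closure: {D, F, G}.

D, F, G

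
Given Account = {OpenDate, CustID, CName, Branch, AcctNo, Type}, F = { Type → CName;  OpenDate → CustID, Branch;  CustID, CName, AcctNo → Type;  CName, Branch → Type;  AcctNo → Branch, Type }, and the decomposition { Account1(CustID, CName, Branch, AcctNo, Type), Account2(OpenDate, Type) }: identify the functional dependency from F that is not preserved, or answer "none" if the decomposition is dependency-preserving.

OpenDate → CustID, Branch

Check OpenDate → CustID, Branch: no single fragment contains all of {OpenDate, CustID, Branch}, and the restricted closure of {OpenDate} across the fragments never reaches {CustID, Branch}.
Type → CName is preserved.
CustID, CName, AcctNo → Type is preserved.
CName, Branch → Type is preserved.
AcctNo → Branch, Type is preserved.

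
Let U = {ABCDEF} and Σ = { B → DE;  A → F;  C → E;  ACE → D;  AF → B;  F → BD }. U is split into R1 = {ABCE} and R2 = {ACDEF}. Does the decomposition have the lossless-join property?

Yes

Common attributes: R1 ∩ R2 = {ACE}.
Closure of {ACE}: A → F applies, adding F; ACE → D applies, adding D; AF → B applies, adding B. So (ACE)⁺ = {ABCDEF}.
This closure contains every attribute of R1, so R1 ∩ R2 → R1. The join is lossless.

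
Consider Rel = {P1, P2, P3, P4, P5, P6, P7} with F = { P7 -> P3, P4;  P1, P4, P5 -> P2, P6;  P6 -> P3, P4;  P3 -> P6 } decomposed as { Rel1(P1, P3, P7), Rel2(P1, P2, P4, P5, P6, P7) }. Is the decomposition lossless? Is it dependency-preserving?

lossless but not dependency-preserving

Lossless test: (P1, P7)⁺ = {P1, P3, P4, P6, P7}, which contains all of one fragment — lossless.
Dependency preservation: the restricted closure of {P6} across the fragments never reaches {P3, P4}, so P6 → P3, P4 cannot be enforced without a join — not preserved.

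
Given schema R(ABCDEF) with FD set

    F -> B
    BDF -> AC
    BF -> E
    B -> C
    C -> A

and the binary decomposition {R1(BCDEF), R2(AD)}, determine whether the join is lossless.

No

Common attributes: R1 ∩ R2 = {D}.
No dependency enlarges {D}, so (D)⁺ = {D}.
The closure contains neither all of R1 = {BCDEF} nor all of R2 = {AD}, so the common attributes are not a superkey of either fragment. The join is lossy.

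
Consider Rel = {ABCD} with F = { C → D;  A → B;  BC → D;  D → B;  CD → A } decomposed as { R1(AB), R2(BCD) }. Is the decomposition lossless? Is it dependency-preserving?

Lossless test: (B)⁺ = {B}, which is a superkey of neither fragment — lossy.
Dependency preservation: the restricted closure of {CD} across the fragments never reaches {A}, so CD → A cannot be enforced without a join — not preserved.

lossy and not dependency-preserving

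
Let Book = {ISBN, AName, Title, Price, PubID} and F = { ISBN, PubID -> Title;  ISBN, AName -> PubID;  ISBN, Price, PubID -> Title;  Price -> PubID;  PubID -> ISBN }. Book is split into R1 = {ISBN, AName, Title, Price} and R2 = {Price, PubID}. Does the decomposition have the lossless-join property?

Yes

Common attributes: R1 ∩ R2 = {Price}.
Closure of {Price}: Price → PubID applies, adding PubID; PubID → ISBN applies, adding ISBN; ISBN, PubID → Title applies, adding Title. So (Price)⁺ = {ISBN, Title, Price, PubID}.
This closure contains every attribute of R2, so R1 ∩ R2 → R2. The join is lossless.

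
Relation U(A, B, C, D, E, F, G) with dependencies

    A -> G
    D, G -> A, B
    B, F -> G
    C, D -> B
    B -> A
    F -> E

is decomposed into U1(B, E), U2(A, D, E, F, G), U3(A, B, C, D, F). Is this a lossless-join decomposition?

Chase test. Columns are A, B, C, D, E, F, G; row i has aⱼ where attribute j ∈ Ui, else bᵢⱼ.
Initial tableau (one row per fragment):
  row 1: b11 a2 b13 b14 a5 b16 b17
  row 2: a1 b22 b23 a4 a5 a6 a7
  row 3: a1 a2 a3 a4 b35 a6 b37
Rows 2 and 3 agree on A; apply A→G and equate their G entries.
Rows 2 and 3 agree on D, G; apply D, G→A, B and equate their A, B entries.
Rows 1 and 2 agree on B; apply B→A and equate their A entries.
Rows 2 and 3 agree on F; apply F→E and equate their E entries.
Rows 1 and 2 agree on A; apply A→G and equate their G entries.
Row 3 is now all distinguished symbols — the join is lossless.

Yes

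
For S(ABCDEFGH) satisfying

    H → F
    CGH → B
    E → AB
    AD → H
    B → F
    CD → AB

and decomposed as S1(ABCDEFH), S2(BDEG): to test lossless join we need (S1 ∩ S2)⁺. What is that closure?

S1 ∩ S2 = {BDE}.
E → AB applies, adding A
AD → H applies, adding H
B → F applies, adding F
Closure: {ABDEFH}.

ABDEFH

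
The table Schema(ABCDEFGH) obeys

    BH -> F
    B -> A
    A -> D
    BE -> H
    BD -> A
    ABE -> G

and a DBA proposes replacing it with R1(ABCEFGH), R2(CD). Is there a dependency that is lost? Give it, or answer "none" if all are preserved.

Check A → D: no single fragment contains all of {AD}, and the restricted closure of {A} across the fragments never reaches {D}.
BH → F is preserved.
B → A is preserved.
BE → H is preserved.
BD → A is preserved.
ABE → G is preserved.

A -> D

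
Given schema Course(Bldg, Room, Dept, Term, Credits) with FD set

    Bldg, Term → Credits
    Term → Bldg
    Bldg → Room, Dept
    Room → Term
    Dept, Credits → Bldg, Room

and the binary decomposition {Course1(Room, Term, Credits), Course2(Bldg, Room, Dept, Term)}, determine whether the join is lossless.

Common attributes: Course1 ∩ Course2 = {Room, Term}.
Closure of {Room, Term}: Term → Bldg applies, adding Bldg; Bldg → Room, Dept applies, adding Dept; Bldg, Term → Credits applies, adding Credits. So (Room, Term)⁺ = {Bldg, Room, Dept, Term, Credits}.
This closure contains every attribute of Course1, so Course1 ∩ Course2 → Course1. The join is lossless.

Yes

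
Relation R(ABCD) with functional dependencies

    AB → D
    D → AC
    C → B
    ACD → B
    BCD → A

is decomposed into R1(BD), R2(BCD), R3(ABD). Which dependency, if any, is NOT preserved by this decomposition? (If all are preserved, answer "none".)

AB → D lies within R3.
D → AC: restricted closure across fragments reaches AC.
C → B lies within R2.
ACD → B: restricted closure across fragments reaches B.
BCD → A: restricted closure across fragments reaches A.
Every dependency is enforceable on the fragments, so the decomposition is dependency-preserving.

none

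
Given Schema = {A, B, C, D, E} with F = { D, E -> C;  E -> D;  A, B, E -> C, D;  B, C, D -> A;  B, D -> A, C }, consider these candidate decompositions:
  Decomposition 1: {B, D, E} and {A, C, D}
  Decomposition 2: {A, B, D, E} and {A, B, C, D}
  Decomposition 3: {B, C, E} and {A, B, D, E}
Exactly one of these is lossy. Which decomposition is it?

Decomposition 1

Decomposition 1: common = {D}, closure = {D} → lossy.
Decomposition 2: common = {A, B, D}, closure = {A, B, C, D} → lossless.
Decomposition 3: common = {B, E}, closure = {A, B, C, D, E} → lossless.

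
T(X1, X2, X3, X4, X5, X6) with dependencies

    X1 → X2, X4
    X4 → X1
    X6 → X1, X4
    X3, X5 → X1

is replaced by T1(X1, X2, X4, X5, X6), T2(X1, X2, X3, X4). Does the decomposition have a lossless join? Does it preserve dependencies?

lossy and not dependency-preserving

Lossless test: (X1, X2, X4)⁺ = {X1, X2, X4}, which is a superkey of neither fragment — lossy.
Dependency preservation: the restricted closure of {X3, X5} across the fragments never reaches {X1}, so X3, X5 → X1 cannot be enforced without a join — not preserved.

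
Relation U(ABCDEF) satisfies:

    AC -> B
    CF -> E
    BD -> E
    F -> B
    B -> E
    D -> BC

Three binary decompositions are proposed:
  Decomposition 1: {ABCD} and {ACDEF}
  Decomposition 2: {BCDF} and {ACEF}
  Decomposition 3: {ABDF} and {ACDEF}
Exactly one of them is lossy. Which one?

Decomposition 2

Decomposition 1: common = {ACD}, closure = {ABCDE} → lossless.
Decomposition 2: common = {CF}, closure = {BCEF} → lossy.
Decomposition 3: common = {ADF}, closure = {ABCDEF} → lossless.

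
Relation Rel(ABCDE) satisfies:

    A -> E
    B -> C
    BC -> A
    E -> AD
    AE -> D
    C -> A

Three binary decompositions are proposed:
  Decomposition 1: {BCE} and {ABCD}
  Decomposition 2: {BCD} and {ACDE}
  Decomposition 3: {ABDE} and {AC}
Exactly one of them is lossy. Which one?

Decomposition 1: common = {BC}, closure = {ABCDE} → lossless.
Decomposition 2: common = {CD}, closure = {ACDE} → lossless.
Decomposition 3: common = {A}, closure = {ADE} → lossy.

Decomposition 3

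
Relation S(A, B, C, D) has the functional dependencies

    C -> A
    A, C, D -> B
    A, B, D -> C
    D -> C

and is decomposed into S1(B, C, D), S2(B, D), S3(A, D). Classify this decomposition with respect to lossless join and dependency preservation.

Lossless test (chase): Rows 1 and 2 agree on D; apply D→C and equate their C entries. Rows 1 and 3 agree on D; apply D→C and equate their C entries. Rows 1 and 2 agree on C; apply C→A and equate their A entries. Rows 1 and 3 agree on C; apply C→A and equate their A entries. Rows 1 and 3 agree on A, C, D; apply A, C, D→B and equate their B entries. Row 1 is now all distinguished symbols — the join is lossless.
Dependency preservation: the restricted closure of {C} across the fragments never reaches {A}, so C → A cannot be enforced without a join — not preserved.

lossless but not dependency-preserving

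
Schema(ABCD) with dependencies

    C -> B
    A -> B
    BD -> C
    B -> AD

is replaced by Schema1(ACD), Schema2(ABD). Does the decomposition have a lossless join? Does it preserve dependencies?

Lossless test: (AD)⁺ = {ABCD}, which contains all of one fragment — lossless.
Dependency preservation: C → B; BD → C are not contained in any single fragment, but the restricted closure of each left-hand side across the fragments still reaches the right-hand side; the remaining FDs each lie inside some fragment. All dependencies are preserved.

lossless and dependency-preserving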